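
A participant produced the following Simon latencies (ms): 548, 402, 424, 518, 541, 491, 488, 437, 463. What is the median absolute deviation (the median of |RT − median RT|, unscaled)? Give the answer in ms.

51 ms

Sorted: 402, 424, 437, 463, 488, 491, 518, 541, 548 → median = 488
|x − 488|: 60, 86, 64, 30, 53, 3, 0, 51, 25
Sorted deviations: 0, 3, 25, 30, 51, 53, 60, 64, 86 → MAD = 51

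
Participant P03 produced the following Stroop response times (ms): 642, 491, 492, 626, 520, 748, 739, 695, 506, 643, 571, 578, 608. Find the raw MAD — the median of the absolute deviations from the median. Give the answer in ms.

Sorted: 491, 492, 506, 520, 571, 578, 608, 626, 642, 643, 695, 739, 748 → median = 608
|x − 608|: 34, 117, 116, 18, 88, 140, 131, 87, 102, 35, 37, 30, 0
Sorted deviations: 0, 18, 30, 34, 35, 37, 87, 88, 102, 116, 117, 131, 140 → MAD = 87

87 ms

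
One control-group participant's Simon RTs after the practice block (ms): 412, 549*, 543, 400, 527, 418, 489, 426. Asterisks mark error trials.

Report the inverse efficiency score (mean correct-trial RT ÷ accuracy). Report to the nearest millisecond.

Correct trials (n=7): 412, 543, 400, 527, 418, 489, 426
Mean correct RT = 3215/7 = 459.2857 ms
Proportion correct = 7/8
IES = 459.2857 / (7/8) = 524.898 ms

525 ms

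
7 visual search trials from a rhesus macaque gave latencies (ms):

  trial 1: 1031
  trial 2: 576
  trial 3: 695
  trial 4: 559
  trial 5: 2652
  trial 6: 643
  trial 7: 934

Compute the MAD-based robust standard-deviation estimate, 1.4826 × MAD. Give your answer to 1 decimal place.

Sorted: 559, 576, 643, 695, 934, 1031, 2652 → median = 695
|x − 695| sorted: 0, 52, 119, 136, 239, 336, 1957 → MAD = 136
Robust SD ≈ 1.4826 × 136 = 201.634

201.6 ms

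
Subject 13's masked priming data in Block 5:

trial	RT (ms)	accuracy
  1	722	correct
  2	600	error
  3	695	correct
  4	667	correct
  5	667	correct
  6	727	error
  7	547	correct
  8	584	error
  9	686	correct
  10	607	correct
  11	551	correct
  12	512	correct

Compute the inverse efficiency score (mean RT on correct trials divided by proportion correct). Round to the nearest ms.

838 ms

Correct trials (n=9): 722, 695, 667, 667, 547, 686, 607, 551, 512
Mean correct RT = 5654/9 = 628.2222 ms
Proportion correct = 9/12
IES = 628.2222 / (9/12) = 837.630 ms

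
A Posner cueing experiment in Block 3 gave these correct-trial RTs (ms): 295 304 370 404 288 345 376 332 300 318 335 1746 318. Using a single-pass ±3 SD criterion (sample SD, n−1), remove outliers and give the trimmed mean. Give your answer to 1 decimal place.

332.1 ms

n = 13, ΣRT = 5731, M = 440.846
Σ(x−M)² = 1859625.69; s = √(1859625.69/12) = 393.661
Cutoffs: 440.846 ± 3·393.661 → [-740.1, 1621.8]
Outside: 1746 → excluded.
Retained (n=12): Σ = 3985, mean = 3985/12 = 332.083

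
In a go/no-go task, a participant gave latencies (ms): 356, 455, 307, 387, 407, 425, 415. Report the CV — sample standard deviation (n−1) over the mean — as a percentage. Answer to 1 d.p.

12.4%

n = 7, Σ = 2752, M = 393.1429
Σ(x−M)² = 14348.857; s = √(14348.857/6) = 48.9027
CV = 48.9027 / 393.1429 = 0.12439 = 12.439%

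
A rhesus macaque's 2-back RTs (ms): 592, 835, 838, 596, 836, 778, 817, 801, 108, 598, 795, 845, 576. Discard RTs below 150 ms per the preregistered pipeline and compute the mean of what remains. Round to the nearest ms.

Excluded: 108
Retained (n=12): Σ = 8907
Mean = 8907/12 = 742.2500

742 ms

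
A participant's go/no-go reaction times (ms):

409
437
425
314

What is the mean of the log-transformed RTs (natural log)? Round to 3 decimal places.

5.974

ln(RT): 6.0137, 6.0799, 6.0521, 5.7494
Σ ln(RT) = 23.8951
Mean = 23.8951/4 = 5.97378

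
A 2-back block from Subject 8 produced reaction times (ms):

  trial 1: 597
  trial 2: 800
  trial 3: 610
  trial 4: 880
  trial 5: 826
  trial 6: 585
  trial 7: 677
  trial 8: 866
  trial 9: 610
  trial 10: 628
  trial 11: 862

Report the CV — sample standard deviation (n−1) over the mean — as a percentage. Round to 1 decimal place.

17.1%

n = 11, Σ = 7941, M = 721.9091
Σ(x−M)² = 152542.909; s = √(152542.909/10) = 123.5083
CV = 123.5083 / 721.9091 = 0.17109 = 17.109%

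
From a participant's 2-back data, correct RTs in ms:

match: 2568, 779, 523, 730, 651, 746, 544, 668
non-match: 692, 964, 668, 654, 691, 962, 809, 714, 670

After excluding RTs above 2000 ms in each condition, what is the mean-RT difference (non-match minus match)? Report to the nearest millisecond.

match: exclude 2568
M(match) = 4641/7 = 663.000
M(non-match) = 6824/9 = 758.222
Difference = 758.222 − 663.000 = 95.222 ms

95 ms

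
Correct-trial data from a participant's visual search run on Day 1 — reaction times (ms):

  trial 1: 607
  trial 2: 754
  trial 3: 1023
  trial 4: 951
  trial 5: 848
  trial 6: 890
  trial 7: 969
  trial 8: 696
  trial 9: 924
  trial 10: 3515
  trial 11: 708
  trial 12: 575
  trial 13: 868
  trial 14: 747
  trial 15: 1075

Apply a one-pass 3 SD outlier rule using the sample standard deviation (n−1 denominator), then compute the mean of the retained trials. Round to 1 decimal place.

n = 15, ΣRT = 15150, M = 1010.000
Σ(x−M)² = 7028924.00; s = √(7028924.00/14) = 708.566
Cutoffs: 1010.000 ± 3·708.566 → [-1115.7, 3135.7]
Outside: 3515 → excluded.
Retained (n=14): Σ = 11635, mean = 11635/14 = 831.071

831.1 ms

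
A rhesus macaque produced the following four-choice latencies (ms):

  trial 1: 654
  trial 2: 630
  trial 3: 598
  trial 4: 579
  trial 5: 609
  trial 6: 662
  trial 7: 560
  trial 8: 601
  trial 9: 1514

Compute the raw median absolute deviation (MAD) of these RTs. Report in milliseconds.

Sorted: 560, 579, 598, 601, 609, 630, 654, 662, 1514 → median = 609
|x − 609|: 45, 21, 11, 30, 0, 53, 49, 8, 905
Sorted deviations: 0, 8, 11, 21, 30, 45, 49, 53, 905 → MAD = 30

30 ms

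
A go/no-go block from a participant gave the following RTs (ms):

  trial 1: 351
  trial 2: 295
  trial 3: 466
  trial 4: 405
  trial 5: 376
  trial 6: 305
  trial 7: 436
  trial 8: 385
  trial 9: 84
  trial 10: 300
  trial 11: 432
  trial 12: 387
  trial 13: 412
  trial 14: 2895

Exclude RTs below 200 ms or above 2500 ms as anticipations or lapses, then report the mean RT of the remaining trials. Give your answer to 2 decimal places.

379.17 ms

Excluded: 84, 2895
Retained (n=12): Σ = 4550
Mean = 4550/12 = 379.1667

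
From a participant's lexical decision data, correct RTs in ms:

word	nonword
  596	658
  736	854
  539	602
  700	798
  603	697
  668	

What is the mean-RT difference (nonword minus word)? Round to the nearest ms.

M(word) = 3842/6 = 640.333
M(nonword) = 3609/5 = 721.800
Difference = 721.800 − 640.333 = 81.467 ms

81 ms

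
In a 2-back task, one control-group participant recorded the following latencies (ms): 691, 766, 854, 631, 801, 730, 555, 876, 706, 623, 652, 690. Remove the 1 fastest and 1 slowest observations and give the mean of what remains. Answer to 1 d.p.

Sorted: 555, 623, 631, 652, 690, 691, 706, 730, 766, 801, 854, 876
Drop lowest 1 (555) and highest 1 (876)
Remaining (n=10): Σ = 7144, mean = 7144/10 = 714.400

714.4 ms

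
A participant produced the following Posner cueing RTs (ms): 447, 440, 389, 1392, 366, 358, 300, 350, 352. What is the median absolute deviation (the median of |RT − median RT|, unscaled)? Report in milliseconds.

Sorted: 300, 350, 352, 358, 366, 389, 440, 447, 1392 → median = 366
|x − 366|: 81, 74, 23, 1026, 0, 8, 66, 16, 14
Sorted deviations: 0, 8, 14, 16, 23, 66, 74, 81, 1026 → MAD = 23

23 ms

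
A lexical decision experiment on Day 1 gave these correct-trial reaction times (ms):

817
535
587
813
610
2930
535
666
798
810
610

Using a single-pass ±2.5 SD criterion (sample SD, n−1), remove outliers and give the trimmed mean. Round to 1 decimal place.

n = 11, ΣRT = 9711, M = 882.818
Σ(x−M)² = 4737989.64; s = √(4737989.64/10) = 688.331
Cutoffs: 882.818 ± 2.5·688.331 → [-838.0, 2603.6]
Outside: 2930 → excluded.
Retained (n=10): Σ = 6781, mean = 6781/10 = 678.100

678.1 ms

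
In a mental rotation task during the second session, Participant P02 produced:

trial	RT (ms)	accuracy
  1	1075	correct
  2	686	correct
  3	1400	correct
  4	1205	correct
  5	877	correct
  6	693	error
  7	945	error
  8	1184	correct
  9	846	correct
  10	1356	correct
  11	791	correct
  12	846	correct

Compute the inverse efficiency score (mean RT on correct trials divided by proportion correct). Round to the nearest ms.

Correct trials (n=10): 1075, 686, 1400, 1205, 877, 1184, 846, 1356, 791, 846
Mean correct RT = 10266/10 = 1026.6000 ms
Proportion correct = 10/12
IES = 1026.6000 / (10/12) = 1231.920 ms

1232 ms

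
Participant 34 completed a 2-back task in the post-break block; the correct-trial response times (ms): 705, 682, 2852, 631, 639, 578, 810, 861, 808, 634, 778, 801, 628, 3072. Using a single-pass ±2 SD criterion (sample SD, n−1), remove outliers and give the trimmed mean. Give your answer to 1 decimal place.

n = 14, ΣRT = 14479, M = 1034.214
Σ(x−M)² = 8792924.36; s = √(8792924.36/13) = 822.423
Cutoffs: 1034.214 ± 2·822.423 → [-610.6, 2679.1]
Outside: 2852, 3072 → excluded.
Retained (n=12): Σ = 8555, mean = 8555/12 = 712.917

712.9 ms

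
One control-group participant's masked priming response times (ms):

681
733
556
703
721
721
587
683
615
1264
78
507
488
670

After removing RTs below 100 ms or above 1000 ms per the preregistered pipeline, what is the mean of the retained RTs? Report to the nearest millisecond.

Excluded: 78, 1264
Retained (n=12): Σ = 7665
Mean = 7665/12 = 638.7500

639 ms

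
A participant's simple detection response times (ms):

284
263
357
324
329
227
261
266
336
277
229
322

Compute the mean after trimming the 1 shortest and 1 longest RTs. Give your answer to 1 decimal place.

Sorted: 227, 229, 261, 263, 266, 277, 284, 322, 324, 329, 336, 357
Drop lowest 1 (227) and highest 1 (357)
Remaining (n=10): Σ = 2891, mean = 2891/10 = 289.100

289.1 ms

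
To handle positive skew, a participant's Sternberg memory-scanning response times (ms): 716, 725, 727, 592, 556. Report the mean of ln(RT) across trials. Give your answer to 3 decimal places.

6.491

ln(RT): 6.5737, 6.5862, 6.5889, 6.3835, 6.3208
Σ ln(RT) = 32.4531
Mean = 32.4531/5 = 6.49061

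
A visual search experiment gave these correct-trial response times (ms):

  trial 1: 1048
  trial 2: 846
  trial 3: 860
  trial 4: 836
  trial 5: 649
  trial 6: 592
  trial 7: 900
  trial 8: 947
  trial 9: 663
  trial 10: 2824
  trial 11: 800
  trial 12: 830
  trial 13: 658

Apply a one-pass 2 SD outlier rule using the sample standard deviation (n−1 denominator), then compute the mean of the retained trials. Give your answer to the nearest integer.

802 ms

n = 13, ΣRT = 12453, M = 957.923
Σ(x−M)² = 3978382.92; s = √(3978382.92/12) = 575.788
Cutoffs: 957.923 ± 2·575.788 → [-193.7, 2109.5]
Outside: 2824 → excluded.
Retained (n=12): Σ = 9629, mean = 9629/12 = 802.417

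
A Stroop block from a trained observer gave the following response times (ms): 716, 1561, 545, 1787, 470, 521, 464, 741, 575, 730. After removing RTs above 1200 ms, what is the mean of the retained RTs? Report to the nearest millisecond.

Excluded: 1561, 1787
Retained (n=8): Σ = 4762
Mean = 4762/8 = 595.2500

595 ms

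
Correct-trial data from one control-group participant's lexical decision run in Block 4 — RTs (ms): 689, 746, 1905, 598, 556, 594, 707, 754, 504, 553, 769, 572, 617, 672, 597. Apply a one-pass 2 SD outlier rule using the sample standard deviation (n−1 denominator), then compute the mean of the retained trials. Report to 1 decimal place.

n = 15, ΣRT = 10833, M = 722.200
Σ(x−M)² = 1591662.40; s = √(1591662.40/14) = 337.180
Cutoffs: 722.200 ± 2·337.180 → [47.8, 1396.6]
Outside: 1905 → excluded.
Retained (n=14): Σ = 8928, mean = 8928/14 = 637.714

637.7 ms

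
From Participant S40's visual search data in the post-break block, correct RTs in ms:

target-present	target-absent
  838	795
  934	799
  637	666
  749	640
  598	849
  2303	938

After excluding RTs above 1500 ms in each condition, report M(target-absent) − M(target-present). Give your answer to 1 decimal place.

target-present: exclude 2303
M(target-present) = 3756/5 = 751.200
M(target-absent) = 4687/6 = 781.167
Difference = 781.167 − 751.200 = 29.967 ms

30.0 ms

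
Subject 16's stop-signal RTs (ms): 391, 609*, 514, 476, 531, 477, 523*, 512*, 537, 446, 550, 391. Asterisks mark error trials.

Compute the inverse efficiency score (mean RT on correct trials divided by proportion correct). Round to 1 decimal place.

Correct trials (n=9): 391, 514, 476, 531, 477, 537, 446, 550, 391
Mean correct RT = 4313/9 = 479.2222 ms
Proportion correct = 9/12
IES = 479.2222 / (9/12) = 638.963 ms

639.0 ms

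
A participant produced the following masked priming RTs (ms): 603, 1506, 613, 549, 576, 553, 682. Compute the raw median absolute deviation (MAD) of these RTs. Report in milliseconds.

50 ms

Sorted: 549, 553, 576, 603, 613, 682, 1506 → median = 603
|x − 603|: 0, 903, 10, 54, 27, 50, 79
Sorted deviations: 0, 10, 27, 50, 54, 79, 903 → MAD = 50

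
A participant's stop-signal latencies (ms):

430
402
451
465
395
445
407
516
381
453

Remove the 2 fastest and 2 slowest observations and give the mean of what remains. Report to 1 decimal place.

Sorted: 381, 395, 402, 407, 430, 445, 451, 453, 465, 516
Drop lowest 2 (381, 395) and highest 2 (465, 516)
Remaining (n=6): Σ = 2588, mean = 2588/6 = 431.333

431.3 ms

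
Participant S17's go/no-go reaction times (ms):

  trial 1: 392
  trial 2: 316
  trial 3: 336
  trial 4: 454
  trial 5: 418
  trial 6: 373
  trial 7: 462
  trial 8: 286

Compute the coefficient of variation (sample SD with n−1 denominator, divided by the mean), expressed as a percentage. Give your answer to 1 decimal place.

16.9%

n = 8, Σ = 3037, M = 379.6250
Σ(x−M)² = 28703.875; s = √(28703.875/7) = 64.0356
CV = 64.0356 / 379.6250 = 0.16868 = 16.868%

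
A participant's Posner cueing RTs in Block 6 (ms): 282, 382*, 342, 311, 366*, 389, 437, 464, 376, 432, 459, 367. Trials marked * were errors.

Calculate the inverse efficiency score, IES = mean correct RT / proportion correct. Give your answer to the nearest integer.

463 ms

Correct trials (n=10): 282, 342, 311, 389, 437, 464, 376, 432, 459, 367
Mean correct RT = 3859/10 = 385.9000 ms
Proportion correct = 10/12
IES = 385.9000 / (10/12) = 463.080 ms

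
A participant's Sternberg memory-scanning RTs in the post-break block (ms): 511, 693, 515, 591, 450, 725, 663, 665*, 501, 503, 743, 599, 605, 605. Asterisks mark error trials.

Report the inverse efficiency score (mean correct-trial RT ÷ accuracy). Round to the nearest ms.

638 ms

Correct trials (n=13): 511, 693, 515, 591, 450, 725, 663, 501, 503, 743, 599, 605, 605
Mean correct RT = 7704/13 = 592.6154 ms
Proportion correct = 13/14
IES = 592.6154 / (13/14) = 638.201 ms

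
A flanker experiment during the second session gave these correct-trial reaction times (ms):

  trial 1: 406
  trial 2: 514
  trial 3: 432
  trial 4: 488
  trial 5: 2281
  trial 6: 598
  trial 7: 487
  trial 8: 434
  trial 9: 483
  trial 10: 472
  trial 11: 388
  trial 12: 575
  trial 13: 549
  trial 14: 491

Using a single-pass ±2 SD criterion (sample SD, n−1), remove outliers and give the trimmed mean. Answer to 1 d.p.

n = 14, ΣRT = 8598, M = 614.143
Σ(x−M)² = 3039213.71; s = √(3039213.71/13) = 483.514
Cutoffs: 614.143 ± 2·483.514 → [-352.9, 1581.2]
Outside: 2281 → excluded.
Retained (n=13): Σ = 6317, mean = 6317/13 = 485.923

485.9 ms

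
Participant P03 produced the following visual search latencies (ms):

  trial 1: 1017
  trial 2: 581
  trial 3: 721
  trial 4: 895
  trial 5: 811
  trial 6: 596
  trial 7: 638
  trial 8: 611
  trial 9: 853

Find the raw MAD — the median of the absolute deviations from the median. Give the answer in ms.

125 ms

Sorted: 581, 596, 611, 638, 721, 811, 853, 895, 1017 → median = 721
|x − 721|: 296, 140, 0, 174, 90, 125, 83, 110, 132
Sorted deviations: 0, 83, 90, 110, 125, 132, 140, 174, 296 → MAD = 125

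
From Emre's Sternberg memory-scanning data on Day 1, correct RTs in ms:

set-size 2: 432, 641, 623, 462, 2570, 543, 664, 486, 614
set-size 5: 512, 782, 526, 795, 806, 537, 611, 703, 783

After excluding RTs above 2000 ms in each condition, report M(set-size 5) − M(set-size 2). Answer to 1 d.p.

114.7 ms

set-size 2: exclude 2570
M(set-size 2) = 4465/8 = 558.125
M(set-size 5) = 6055/9 = 672.778
Difference = 672.778 − 558.125 = 114.653 ms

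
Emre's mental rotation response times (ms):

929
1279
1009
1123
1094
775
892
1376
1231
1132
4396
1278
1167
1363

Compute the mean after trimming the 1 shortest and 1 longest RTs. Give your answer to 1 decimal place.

1156.1 ms

Sorted: 775, 892, 929, 1009, 1094, 1123, 1132, 1167, 1231, 1278, 1279, 1363, 1376, 4396
Drop lowest 1 (775) and highest 1 (4396)
Remaining (n=12): Σ = 13873, mean = 13873/12 = 1156.083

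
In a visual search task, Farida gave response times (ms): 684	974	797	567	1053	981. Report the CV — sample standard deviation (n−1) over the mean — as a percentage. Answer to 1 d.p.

n = 6, Σ = 5056, M = 842.6667
Σ(x−M)² = 183877.333; s = √(183877.333/5) = 191.7693
CV = 191.7693 / 842.6667 = 0.22757 = 22.757%

22.8%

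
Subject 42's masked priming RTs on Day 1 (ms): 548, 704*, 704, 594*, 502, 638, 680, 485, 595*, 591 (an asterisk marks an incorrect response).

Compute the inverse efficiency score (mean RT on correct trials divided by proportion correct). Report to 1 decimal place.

Correct trials (n=7): 548, 704, 502, 638, 680, 485, 591
Mean correct RT = 4148/7 = 592.5714 ms
Proportion correct = 7/10
IES = 592.5714 / (7/10) = 846.531 ms

846.5 ms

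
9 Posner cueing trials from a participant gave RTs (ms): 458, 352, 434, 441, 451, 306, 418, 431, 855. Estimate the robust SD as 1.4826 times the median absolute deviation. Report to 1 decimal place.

Sorted: 306, 352, 418, 431, 434, 441, 451, 458, 855 → median = 434
|x − 434| sorted: 0, 3, 7, 16, 17, 24, 82, 128, 421 → MAD = 17
Robust SD ≈ 1.4826 × 17 = 25.204

25.2 ms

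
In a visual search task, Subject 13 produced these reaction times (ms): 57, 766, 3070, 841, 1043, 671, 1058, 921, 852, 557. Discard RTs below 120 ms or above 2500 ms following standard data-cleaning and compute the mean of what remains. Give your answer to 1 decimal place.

838.6 ms

Excluded: 57, 3070
Retained (n=8): Σ = 6709
Mean = 6709/8 = 838.6250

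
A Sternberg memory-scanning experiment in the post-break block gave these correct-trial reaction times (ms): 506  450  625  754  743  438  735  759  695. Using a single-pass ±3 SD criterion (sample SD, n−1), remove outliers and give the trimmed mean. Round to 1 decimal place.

n = 9, ΣRT = 5705, M = 633.889
Σ(x−M)² = 144564.89; s = √(144564.89/8) = 134.427
Cutoffs: 633.889 ± 3·134.427 → [230.6, 1037.2]
No RTs fall outside the cutoffs; all 9 retained. Mean = 5705/9 = 633.889

633.9 ms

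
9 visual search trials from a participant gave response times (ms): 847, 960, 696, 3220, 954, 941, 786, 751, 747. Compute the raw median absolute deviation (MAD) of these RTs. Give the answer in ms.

Sorted: 696, 747, 751, 786, 847, 941, 954, 960, 3220 → median = 847
|x − 847|: 0, 113, 151, 2373, 107, 94, 61, 96, 100
Sorted deviations: 0, 61, 94, 96, 100, 107, 113, 151, 2373 → MAD = 100

100 ms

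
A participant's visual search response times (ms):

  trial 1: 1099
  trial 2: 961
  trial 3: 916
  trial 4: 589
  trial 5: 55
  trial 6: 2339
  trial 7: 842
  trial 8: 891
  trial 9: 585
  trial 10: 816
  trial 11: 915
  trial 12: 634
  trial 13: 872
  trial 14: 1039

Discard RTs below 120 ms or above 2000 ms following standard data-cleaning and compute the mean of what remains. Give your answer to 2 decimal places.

Excluded: 55, 2339
Retained (n=12): Σ = 10159
Mean = 10159/12 = 846.5833

846.58 ms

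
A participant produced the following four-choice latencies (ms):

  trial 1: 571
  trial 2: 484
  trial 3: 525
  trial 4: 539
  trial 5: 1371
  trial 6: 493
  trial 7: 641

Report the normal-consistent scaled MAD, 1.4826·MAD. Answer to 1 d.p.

68.2 ms

Sorted: 484, 493, 525, 539, 571, 641, 1371 → median = 539
|x − 539| sorted: 0, 14, 32, 46, 55, 102, 832 → MAD = 46
Robust SD ≈ 1.4826 × 46 = 68.200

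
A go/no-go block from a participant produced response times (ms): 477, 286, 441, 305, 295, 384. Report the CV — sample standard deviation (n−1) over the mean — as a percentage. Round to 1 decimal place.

22.4%

n = 6, Σ = 2188, M = 364.6667
Σ(x−M)² = 33421.333; s = √(33421.333/5) = 81.7574
CV = 81.7574 / 364.6667 = 0.22420 = 22.420%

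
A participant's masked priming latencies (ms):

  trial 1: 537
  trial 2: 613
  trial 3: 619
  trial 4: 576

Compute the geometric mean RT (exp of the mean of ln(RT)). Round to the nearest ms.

585 ms

ln(RT): 6.2860, 6.4184, 6.4281, 6.3561
Mean ln(RT) = 25.4886/4 = 6.37214
Geometric mean = exp(6.37214) = 585.31 ms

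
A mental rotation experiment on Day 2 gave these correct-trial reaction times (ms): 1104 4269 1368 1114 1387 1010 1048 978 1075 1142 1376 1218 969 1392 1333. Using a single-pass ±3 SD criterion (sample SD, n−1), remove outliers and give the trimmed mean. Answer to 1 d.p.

1179.6 ms

n = 15, ΣRT = 20783, M = 1385.533
Σ(x−M)² = 9248917.73; s = √(9248917.73/14) = 812.796
Cutoffs: 1385.533 ± 3·812.796 → [-1052.9, 3823.9]
Outside: 4269 → excluded.
Retained (n=14): Σ = 16514, mean = 16514/14 = 1179.571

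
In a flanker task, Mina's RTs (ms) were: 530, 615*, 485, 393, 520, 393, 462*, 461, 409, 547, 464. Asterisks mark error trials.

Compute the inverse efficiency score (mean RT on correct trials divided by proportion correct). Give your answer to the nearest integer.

Correct trials (n=9): 530, 485, 393, 520, 393, 461, 409, 547, 464
Mean correct RT = 4202/9 = 466.8889 ms
Proportion correct = 9/11
IES = 466.8889 / (9/11) = 570.642 ms

571 ms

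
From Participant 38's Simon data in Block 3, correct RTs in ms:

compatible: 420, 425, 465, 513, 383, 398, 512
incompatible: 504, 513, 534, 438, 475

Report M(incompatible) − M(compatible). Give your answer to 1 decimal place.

M(compatible) = 3116/7 = 445.143
M(incompatible) = 2464/5 = 492.800
Difference = 492.800 − 445.143 = 47.657 ms

47.7 ms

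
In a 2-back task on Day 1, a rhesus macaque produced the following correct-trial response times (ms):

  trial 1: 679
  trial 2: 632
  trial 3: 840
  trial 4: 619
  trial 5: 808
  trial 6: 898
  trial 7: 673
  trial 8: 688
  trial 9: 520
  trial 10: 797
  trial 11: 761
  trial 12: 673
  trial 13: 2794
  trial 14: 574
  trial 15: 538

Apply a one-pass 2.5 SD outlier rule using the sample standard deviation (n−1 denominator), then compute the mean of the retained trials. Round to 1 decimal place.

n = 15, ΣRT = 12494, M = 832.933
Σ(x−M)² = 4291112.93; s = √(4291112.93/14) = 553.632
Cutoffs: 832.933 ± 2.5·553.632 → [-551.1, 2217.0]
Outside: 2794 → excluded.
Retained (n=14): Σ = 9700, mean = 9700/14 = 692.857

692.9 ms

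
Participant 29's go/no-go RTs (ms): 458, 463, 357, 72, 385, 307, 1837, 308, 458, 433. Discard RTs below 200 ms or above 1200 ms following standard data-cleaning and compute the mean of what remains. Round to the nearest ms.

396 ms

Excluded: 72, 1837
Retained (n=8): Σ = 3169
Mean = 3169/8 = 396.1250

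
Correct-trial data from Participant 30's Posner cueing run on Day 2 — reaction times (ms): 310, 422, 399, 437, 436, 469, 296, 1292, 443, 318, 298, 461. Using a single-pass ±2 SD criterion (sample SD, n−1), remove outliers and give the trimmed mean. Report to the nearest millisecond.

390 ms

n = 12, ΣRT = 5581, M = 465.083
Σ(x−M)² = 794358.92; s = √(794358.92/11) = 268.727
Cutoffs: 465.083 ± 2·268.727 → [-72.4, 1002.5]
Outside: 1292 → excluded.
Retained (n=11): Σ = 4289, mean = 4289/11 = 389.909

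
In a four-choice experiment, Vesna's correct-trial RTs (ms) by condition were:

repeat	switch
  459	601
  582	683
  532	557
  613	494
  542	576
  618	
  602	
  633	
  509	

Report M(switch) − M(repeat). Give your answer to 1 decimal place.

M(repeat) = 5090/9 = 565.556
M(switch) = 2911/5 = 582.200
Difference = 582.200 − 565.556 = 16.644 ms

16.6 ms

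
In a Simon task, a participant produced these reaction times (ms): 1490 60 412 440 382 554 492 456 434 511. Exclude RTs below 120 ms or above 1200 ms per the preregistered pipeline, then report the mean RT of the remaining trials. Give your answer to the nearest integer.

Excluded: 60, 1490
Retained (n=8): Σ = 3681
Mean = 3681/8 = 460.1250

460 ms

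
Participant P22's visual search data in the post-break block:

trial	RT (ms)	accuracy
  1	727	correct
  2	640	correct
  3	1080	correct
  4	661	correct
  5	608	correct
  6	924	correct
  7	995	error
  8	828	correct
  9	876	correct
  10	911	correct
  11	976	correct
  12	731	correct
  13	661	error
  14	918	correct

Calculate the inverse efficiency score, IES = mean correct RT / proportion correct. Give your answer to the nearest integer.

961 ms

Correct trials (n=12): 727, 640, 1080, 661, 608, 924, 828, 876, 911, 976, 731, 918
Mean correct RT = 9880/12 = 823.3333 ms
Proportion correct = 12/14
IES = 823.3333 / (12/14) = 960.556 ms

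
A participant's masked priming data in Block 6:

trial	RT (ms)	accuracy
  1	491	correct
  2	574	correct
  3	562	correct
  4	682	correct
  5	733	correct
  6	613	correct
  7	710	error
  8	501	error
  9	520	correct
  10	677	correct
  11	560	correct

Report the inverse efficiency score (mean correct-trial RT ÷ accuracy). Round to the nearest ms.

Correct trials (n=9): 491, 574, 562, 682, 733, 613, 520, 677, 560
Mean correct RT = 5412/9 = 601.3333 ms
Proportion correct = 9/11
IES = 601.3333 / (9/11) = 734.963 ms

735 ms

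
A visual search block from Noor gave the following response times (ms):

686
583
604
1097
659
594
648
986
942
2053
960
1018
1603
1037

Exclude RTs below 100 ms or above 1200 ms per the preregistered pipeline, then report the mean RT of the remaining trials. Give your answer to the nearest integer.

Excluded: 1603, 2053
Retained (n=12): Σ = 9814
Mean = 9814/12 = 817.8333

818 ms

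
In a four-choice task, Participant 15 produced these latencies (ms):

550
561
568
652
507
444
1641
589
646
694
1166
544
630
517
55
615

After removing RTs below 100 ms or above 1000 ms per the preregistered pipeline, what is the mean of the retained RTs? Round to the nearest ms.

578 ms

Excluded: 55, 1166, 1641
Retained (n=13): Σ = 7517
Mean = 7517/13 = 578.2308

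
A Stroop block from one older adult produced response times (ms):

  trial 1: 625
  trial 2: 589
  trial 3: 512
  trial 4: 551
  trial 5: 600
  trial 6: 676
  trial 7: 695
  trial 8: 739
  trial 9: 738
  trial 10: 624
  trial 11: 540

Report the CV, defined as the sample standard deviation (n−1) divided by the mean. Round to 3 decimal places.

0.124

n = 11, Σ = 6889, M = 626.2727
Σ(x−M)² = 60640.182; s = √(60640.182/10) = 77.8718
CV = 77.8718 / 626.2727 = 0.12434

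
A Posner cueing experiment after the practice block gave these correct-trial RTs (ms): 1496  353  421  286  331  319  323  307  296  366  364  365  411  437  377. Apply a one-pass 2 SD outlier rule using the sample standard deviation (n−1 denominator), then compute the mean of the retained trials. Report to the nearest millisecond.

354 ms

n = 15, ΣRT = 6452, M = 430.133
Σ(x−M)² = 1245653.73; s = √(1245653.73/14) = 298.287
Cutoffs: 430.133 ± 2·298.287 → [-166.4, 1026.7]
Outside: 1496 → excluded.
Retained (n=14): Σ = 4956, mean = 4956/14 = 354.000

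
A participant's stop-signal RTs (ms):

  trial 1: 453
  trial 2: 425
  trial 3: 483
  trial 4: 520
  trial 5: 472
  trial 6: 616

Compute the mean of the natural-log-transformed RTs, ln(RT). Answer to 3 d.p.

6.197

ln(RT): 6.1159, 6.0521, 6.1800, 6.2538, 6.1570, 6.4232
Σ ln(RT) = 37.1821
Mean = 37.1821/6 = 6.19701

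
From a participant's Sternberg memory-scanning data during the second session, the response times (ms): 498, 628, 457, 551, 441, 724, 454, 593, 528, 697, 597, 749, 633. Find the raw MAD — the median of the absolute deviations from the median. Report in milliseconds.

Sorted: 441, 454, 457, 498, 528, 551, 593, 597, 628, 633, 697, 724, 749 → median = 593
|x − 593|: 95, 35, 136, 42, 152, 131, 139, 0, 65, 104, 4, 156, 40
Sorted deviations: 0, 4, 35, 40, 42, 65, 95, 104, 131, 136, 139, 152, 156 → MAD = 95

95 ms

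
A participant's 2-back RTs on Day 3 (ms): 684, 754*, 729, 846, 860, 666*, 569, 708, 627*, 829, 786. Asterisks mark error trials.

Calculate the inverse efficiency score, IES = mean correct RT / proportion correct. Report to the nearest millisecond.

Correct trials (n=8): 684, 729, 846, 860, 569, 708, 829, 786
Mean correct RT = 6011/8 = 751.3750 ms
Proportion correct = 8/11
IES = 751.3750 / (8/11) = 1033.141 ms

1033 ms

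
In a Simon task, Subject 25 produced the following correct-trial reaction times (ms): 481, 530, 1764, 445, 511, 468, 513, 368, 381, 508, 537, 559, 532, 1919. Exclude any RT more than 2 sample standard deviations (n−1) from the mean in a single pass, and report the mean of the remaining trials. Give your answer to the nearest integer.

n = 14, ΣRT = 9516, M = 679.714
Σ(x−M)² = 3202218.86; s = √(3202218.86/13) = 496.311
Cutoffs: 679.714 ± 2·496.311 → [-312.9, 1672.3]
Outside: 1764, 1919 → excluded.
Retained (n=12): Σ = 5833, mean = 5833/12 = 486.083

486 ms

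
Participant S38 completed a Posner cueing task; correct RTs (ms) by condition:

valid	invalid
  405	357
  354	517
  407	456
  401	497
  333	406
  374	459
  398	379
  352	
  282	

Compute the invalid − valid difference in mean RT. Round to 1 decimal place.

71.4 ms

M(valid) = 3306/9 = 367.333
M(invalid) = 3071/7 = 438.714
Difference = 438.714 − 367.333 = 71.381 ms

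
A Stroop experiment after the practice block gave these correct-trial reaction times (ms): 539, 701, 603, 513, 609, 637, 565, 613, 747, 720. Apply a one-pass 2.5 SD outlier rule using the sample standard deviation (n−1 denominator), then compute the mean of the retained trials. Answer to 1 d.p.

n = 10, ΣRT = 6247, M = 624.700
Σ(x−M)² = 54252.10; s = √(54252.10/9) = 77.640
Cutoffs: 624.700 ± 2.5·77.640 → [430.6, 818.8]
No RTs fall outside the cutoffs; all 10 retained. Mean = 6247/10 = 624.700

624.7 ms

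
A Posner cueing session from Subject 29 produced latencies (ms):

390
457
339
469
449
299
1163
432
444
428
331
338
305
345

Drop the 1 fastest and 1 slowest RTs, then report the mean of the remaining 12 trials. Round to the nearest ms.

394 ms

Sorted: 299, 305, 331, 338, 339, 345, 390, 428, 432, 444, 449, 457, 469, 1163
Drop lowest 1 (299) and highest 1 (1163)
Remaining (n=12): Σ = 4727, mean = 4727/12 = 393.917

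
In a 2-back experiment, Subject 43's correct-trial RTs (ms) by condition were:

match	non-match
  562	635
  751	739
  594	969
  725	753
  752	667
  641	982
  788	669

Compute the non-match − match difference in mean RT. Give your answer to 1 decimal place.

85.9 ms

M(match) = 4813/7 = 687.571
M(non-match) = 5414/7 = 773.429
Difference = 773.429 − 687.571 = 85.857 ms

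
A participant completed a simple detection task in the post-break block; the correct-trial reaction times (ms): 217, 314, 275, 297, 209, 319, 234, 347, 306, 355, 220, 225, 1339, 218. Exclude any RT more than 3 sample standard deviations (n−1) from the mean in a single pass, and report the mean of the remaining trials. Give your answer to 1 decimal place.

272.0 ms

n = 14, ΣRT = 4875, M = 348.214
Σ(x−M)² = 1091712.36; s = √(1091712.36/13) = 289.789
Cutoffs: 348.214 ± 3·289.789 → [-521.2, 1217.6]
Outside: 1339 → excluded.
Retained (n=13): Σ = 3536, mean = 3536/13 = 272.000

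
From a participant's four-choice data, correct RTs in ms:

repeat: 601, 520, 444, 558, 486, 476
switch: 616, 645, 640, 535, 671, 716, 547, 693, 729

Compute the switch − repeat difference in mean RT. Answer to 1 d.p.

129.4 ms

M(repeat) = 3085/6 = 514.167
M(switch) = 5792/9 = 643.556
Difference = 643.556 − 514.167 = 129.389 ms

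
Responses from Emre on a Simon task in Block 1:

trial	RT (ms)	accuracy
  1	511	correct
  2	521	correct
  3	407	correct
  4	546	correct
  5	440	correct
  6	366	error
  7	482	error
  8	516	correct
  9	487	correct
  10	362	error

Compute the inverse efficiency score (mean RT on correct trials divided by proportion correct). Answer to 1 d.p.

Correct trials (n=7): 511, 521, 407, 546, 440, 516, 487
Mean correct RT = 3428/7 = 489.7143 ms
Proportion correct = 7/10
IES = 489.7143 / (7/10) = 699.592 ms

699.6 ms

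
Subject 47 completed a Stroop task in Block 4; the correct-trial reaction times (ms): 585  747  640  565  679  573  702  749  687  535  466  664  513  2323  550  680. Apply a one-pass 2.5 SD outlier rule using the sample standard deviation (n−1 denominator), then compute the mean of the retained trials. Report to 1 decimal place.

n = 16, ΣRT = 11658, M = 728.625
Σ(x−M)² = 2818567.75; s = √(2818567.75/15) = 433.480
Cutoffs: 728.625 ± 2.5·433.480 → [-355.1, 1812.3]
Outside: 2323 → excluded.
Retained (n=15): Σ = 9335, mean = 9335/15 = 622.333

622.3 ms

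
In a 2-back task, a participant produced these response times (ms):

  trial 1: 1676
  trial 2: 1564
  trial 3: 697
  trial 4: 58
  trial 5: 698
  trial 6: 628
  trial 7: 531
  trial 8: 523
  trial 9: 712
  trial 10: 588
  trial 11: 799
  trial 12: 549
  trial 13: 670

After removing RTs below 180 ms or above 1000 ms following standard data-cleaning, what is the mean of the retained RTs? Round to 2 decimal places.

Excluded: 58, 1564, 1676
Retained (n=10): Σ = 6395
Mean = 6395/10 = 639.5000

639.50 ms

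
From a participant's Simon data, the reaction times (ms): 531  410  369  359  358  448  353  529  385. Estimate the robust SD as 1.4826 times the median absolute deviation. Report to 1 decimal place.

40.0 ms

Sorted: 353, 358, 359, 369, 385, 410, 448, 529, 531 → median = 385
|x − 385| sorted: 0, 16, 25, 26, 27, 32, 63, 144, 146 → MAD = 27
Robust SD ≈ 1.4826 × 27 = 40.030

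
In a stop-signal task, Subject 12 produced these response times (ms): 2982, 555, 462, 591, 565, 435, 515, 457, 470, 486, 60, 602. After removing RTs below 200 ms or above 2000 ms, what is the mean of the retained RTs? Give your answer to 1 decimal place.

Excluded: 60, 2982
Retained (n=10): Σ = 5138
Mean = 5138/10 = 513.8000

513.8 ms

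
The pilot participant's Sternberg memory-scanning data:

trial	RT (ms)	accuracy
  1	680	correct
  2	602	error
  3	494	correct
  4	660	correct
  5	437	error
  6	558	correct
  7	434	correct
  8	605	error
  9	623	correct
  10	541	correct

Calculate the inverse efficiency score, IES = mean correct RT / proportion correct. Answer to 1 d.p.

Correct trials (n=7): 680, 494, 660, 558, 434, 623, 541
Mean correct RT = 3990/7 = 570.0000 ms
Proportion correct = 7/10
IES = 570.0000 / (7/10) = 814.286 ms

814.3 ms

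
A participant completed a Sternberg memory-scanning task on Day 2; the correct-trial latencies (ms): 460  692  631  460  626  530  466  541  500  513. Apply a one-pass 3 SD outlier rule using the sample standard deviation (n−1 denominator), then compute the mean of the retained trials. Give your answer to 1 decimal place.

541.9 ms

n = 10, ΣRT = 5419, M = 541.900
Σ(x−M)² = 59450.90; s = √(59450.90/9) = 81.275
Cutoffs: 541.900 ± 3·81.275 → [298.1, 785.7]
No RTs fall outside the cutoffs; all 10 retained. Mean = 5419/10 = 541.900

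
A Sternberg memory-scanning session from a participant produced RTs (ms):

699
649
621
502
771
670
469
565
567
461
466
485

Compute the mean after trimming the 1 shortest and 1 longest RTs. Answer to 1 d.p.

Sorted: 461, 466, 469, 485, 502, 565, 567, 621, 649, 670, 699, 771
Drop lowest 1 (461) and highest 1 (771)
Remaining (n=10): Σ = 5693, mean = 5693/10 = 569.300

569.3 ms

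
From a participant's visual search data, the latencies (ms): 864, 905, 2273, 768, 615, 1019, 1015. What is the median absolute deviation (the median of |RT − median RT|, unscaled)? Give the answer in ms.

Sorted: 615, 768, 864, 905, 1015, 1019, 2273 → median = 905
|x − 905|: 41, 0, 1368, 137, 290, 114, 110
Sorted deviations: 0, 41, 110, 114, 137, 290, 1368 → MAD = 114

114 ms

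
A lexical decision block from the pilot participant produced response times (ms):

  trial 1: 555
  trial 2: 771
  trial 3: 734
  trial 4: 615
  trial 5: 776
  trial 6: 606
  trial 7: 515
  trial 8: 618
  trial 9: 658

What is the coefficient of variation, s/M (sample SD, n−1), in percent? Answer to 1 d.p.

14.3%

n = 9, Σ = 5848, M = 649.7778
Σ(x−M)² = 69071.556; s = √(69071.556/8) = 92.9190
CV = 92.9190 / 649.7778 = 0.14300 = 14.300%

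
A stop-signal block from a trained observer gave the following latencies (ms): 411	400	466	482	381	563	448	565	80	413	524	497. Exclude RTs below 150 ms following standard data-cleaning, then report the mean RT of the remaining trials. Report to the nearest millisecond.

468 ms

Excluded: 80
Retained (n=11): Σ = 5150
Mean = 5150/11 = 468.1818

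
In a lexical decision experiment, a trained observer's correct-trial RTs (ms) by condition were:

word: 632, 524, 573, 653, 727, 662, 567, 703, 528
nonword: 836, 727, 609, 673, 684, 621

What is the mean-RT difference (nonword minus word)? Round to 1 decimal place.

M(word) = 5569/9 = 618.778
M(nonword) = 4150/6 = 691.667
Difference = 691.667 − 618.778 = 72.889 ms

72.9 ms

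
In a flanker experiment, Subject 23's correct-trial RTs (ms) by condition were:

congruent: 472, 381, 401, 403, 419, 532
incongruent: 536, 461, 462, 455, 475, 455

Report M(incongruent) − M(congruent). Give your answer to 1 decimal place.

M(congruent) = 2608/6 = 434.667
M(incongruent) = 2844/6 = 474.000
Difference = 474.000 − 434.667 = 39.333 ms

39.3 ms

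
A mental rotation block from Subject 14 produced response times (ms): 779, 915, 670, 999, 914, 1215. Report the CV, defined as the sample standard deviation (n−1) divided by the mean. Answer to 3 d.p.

0.205

n = 6, Σ = 5492, M = 915.3333
Σ(x−M)² = 175577.333; s = √(175577.333/5) = 187.3912
CV = 187.3912 / 915.3333 = 0.20472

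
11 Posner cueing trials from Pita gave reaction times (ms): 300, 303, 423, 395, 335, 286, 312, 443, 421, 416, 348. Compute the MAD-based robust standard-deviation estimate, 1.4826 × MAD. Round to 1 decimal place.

71.2 ms

Sorted: 286, 300, 303, 312, 335, 348, 395, 416, 421, 423, 443 → median = 348
|x − 348| sorted: 0, 13, 36, 45, 47, 48, 62, 68, 73, 75, 95 → MAD = 48
Robust SD ≈ 1.4826 × 48 = 71.165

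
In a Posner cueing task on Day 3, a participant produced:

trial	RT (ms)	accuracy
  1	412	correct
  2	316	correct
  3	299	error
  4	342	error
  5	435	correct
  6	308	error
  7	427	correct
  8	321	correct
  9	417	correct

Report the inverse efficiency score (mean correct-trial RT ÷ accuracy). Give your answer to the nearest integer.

Correct trials (n=6): 412, 316, 435, 427, 321, 417
Mean correct RT = 2328/6 = 388.0000 ms
Proportion correct = 6/9
IES = 388.0000 / (6/9) = 582.000 ms

582 ms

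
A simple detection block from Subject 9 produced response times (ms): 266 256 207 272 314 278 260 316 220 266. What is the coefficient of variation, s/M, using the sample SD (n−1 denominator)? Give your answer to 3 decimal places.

n = 10, Σ = 2655, M = 265.5000
Σ(x−M)² = 10714.500; s = √(10714.500/9) = 34.5036
CV = 34.5036 / 265.5000 = 0.12996

0.130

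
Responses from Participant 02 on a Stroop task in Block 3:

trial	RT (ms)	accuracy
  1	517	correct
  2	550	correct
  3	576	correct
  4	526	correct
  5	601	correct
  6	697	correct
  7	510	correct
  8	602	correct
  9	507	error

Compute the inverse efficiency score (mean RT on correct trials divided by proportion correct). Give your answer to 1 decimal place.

Correct trials (n=8): 517, 550, 576, 526, 601, 697, 510, 602
Mean correct RT = 4579/8 = 572.3750 ms
Proportion correct = 8/9
IES = 572.3750 / (8/9) = 643.922 ms

643.9 ms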